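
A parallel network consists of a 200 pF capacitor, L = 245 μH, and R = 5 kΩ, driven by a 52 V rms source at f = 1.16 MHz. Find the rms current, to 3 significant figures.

ω = 2πf = 7.288e+06 rad/s
X_L = ωL = 1790 Ω
X_C = 1/(ωC) = 686 Ω
Parallel: admittances add. Y = 1/R + 1/(jωL) + jωC
Y = (0.000200 + j0.000898) S
|Y| = 0.000920 S → |Z| = 1/|Y| = 1090 Ω, ∠Z = −∠Y = -77.4°
I = V/|Z| = 52/1090 = 47.8 mA

47.8 mA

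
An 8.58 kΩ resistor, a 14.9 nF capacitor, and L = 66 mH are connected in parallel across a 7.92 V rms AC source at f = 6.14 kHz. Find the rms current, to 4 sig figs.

ω = 2πf = 38580 rad/s
X_L = ωL = 2546 Ω
X_C = 1/(ωC) = 1740 Ω
Parallel: admittances add. Y = 1/R + 1/(jωL) + jωC
Y = (0.0001166 + j0.0001821) S
|Y| = 0.0002162 S → |Z| = 1/|Y| = 4626 Ω, ∠Z = −∠Y = -57.38°
I = V/|Z| = 7.92/4626 = 1.712 mA

1.712 mA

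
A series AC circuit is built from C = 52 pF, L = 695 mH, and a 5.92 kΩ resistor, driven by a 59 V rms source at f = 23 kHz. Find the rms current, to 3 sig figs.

ω = 2πf = 144500 rad/s
X_L = ωL = 100000 Ω
X_C = 1/(ωC) = 133000 Ω
Net reactance X = X_L − X_C = -32600 Ω
Z = 5920 − j32600 Ω
|Z| = √(5920² + 32600²) = 33200 Ω
I = V/|Z| = 59/33200 = 1.78 mA

1.78 mA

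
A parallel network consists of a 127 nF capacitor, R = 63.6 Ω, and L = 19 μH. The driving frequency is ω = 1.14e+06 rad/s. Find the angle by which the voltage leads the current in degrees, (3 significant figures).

X_L = ωL = 21.7 Ω
X_C = 1/(ωC) = 6.91 Ω
Parallel: admittances add. Y = 1/R + 1/(jωL) + jωC
Y = (0.0157 + j0.0986) S
|Y| = 0.0999 S → |Z| = 1/|Y| = 10.0 Ω, ∠Z = −∠Y = -80.9°

-80.9°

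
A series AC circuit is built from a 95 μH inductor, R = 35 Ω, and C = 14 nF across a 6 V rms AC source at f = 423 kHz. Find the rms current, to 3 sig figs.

ω = 2πf = 2.658e+06 rad/s
X_L = ωL = 252 Ω
X_C = 1/(ωC) = 26.9 Ω
Net reactance X = X_L − X_C = 226 Ω
Z = 35.0 + j226 Ω
|Z| = √(35.0² + 226²) = 228 Ω
I = V/|Z| = 6/228 = 26.3 mA

26.3 mA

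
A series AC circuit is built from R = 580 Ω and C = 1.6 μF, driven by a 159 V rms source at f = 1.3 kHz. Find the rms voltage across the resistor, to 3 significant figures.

158 V

ω = 2πf = 8168 rad/s
X_C = 1/(ωC) = 76.5 Ω
Z = 580 − j76.5 Ω
|Z| = √(580² + 76.5²) = 585 Ω
I = V/|Z| = 272 mA
V_R = I·|Z_R| = 0.272 × 580 = 158 V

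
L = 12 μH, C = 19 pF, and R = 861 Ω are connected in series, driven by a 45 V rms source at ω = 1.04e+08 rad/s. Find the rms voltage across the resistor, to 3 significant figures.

X_L = ωL = 1250 Ω
X_C = 1/(ωC) = 506 Ω
Net reactance X = X_L − X_C = 742 Ω
Z = 861 + j742 Ω
|Z| = √(861² + 742²) = 1140 Ω
I = V/|Z| = 39.6 mA
V_R = I·|Z_R| = 0.0396 × 861 = 34.1 V

34.1 V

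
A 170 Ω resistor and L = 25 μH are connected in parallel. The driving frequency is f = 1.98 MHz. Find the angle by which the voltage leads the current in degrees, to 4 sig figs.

28.66°

ω = 2πf = 1.244e+07 rad/s
X_L = ωL = 311.0 Ω
Parallel: admittances add. Y = 1/R + 1/(jωL)
Y = (0.005882 − j0.003215) S
|Y| = 0.006704 S → |Z| = 1/|Y| = 149.2 Ω, ∠Z = −∠Y = 28.66°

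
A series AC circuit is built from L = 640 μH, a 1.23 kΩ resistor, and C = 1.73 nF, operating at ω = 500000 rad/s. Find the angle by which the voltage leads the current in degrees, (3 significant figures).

X_L = ωL = 320 Ω
X_C = 1/(ωC) = 1160 Ω
Net reactance X = X_L − X_C = -836 Ω
Z = 1230 − j836 Ω
|Z| = √(1230² + 836²) = 1490 Ω
∠Z = arctan(-836/1230) = -34.2°

-34.2°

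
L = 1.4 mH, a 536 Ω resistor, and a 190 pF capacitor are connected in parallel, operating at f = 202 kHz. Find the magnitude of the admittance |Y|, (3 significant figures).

1.89 mS

ω = 2πf = 1.269e+06 rad/s
X_L = ωL = 1780 Ω
X_C = 1/(ωC) = 4150 Ω
Parallel: admittances add. Y = 1/R + 1/(jωL) + jωC
Y = (0.00187 − j0.000322) S
|Y| = 0.00189 S → |Z| = 1/|Y| = 528 Ω, ∠Z = −∠Y = 9.78°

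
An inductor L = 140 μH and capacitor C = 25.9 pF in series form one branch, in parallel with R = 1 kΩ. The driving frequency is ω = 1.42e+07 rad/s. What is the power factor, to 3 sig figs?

0.590

X_L = ωL = 1990 Ω
X_C = 1/(ωC) = 2720 Ω
Branch 1: Z₁ = R = 1000 Ω
Branch 2 (series LC): Z₂ = j(X_L − X_C) = −j731 Ω
Parallel: Z = Z₁Z₂/(Z₁+Z₂), |Z| = 590 Ω, ∠Z = -53.8°
cos φ = cos(-53.8°) = 0.590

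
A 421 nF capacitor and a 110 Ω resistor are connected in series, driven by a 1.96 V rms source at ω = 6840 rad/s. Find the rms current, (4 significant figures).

5.381 mA

X_C = 1/(ωC) = 347.3 Ω
Z = 110.0 − j347.3 Ω
|Z| = √(110.0² + 347.3²) = 364.3 Ω
I = V/|Z| = 1.96/364.3 = 5.381 mA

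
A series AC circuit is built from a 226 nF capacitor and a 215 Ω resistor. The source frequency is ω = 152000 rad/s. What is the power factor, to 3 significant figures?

X_C = 1/(ωC) = 29.1 Ω
Z = 215 − j29.1 Ω
|Z| = √(215² + 29.1²) = 217 Ω
∠Z = arctan(-29.1/215) = -7.71°
cos φ = cos(-7.71°) = 0.991

0.991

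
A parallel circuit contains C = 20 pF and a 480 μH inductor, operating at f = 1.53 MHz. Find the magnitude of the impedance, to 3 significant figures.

ω = 2πf = 9.613e+06 rad/s
X_L = ωL = 4610 Ω
X_C = 1/(ωC) = 5200 Ω
Parallel: admittances add. Y = 1/(jωL) + jωC
Y = (0 − j2.44e-05) S
|Y| = 2.44e-05 S → |Z| = 1/|Y| = 40900 Ω, ∠Z = −∠Y = 90.0°

40900 Ω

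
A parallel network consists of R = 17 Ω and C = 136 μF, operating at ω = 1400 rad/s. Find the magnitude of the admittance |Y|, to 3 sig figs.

X_C = 1/(ωC) = 5.25 Ω
Parallel: admittances add. Y = 1/R + jωC
Y = (0.0588 + j0.190) S
|Y| = 0.199 S → |Z| = 1/|Y| = 5.02 Ω, ∠Z = −∠Y = -72.8°

199 mS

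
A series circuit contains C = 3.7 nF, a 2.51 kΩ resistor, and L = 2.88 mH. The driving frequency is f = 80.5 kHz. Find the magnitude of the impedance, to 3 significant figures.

2670 Ω

ω = 2πf = 505800 rad/s
X_L = ωL = 1460 Ω
X_C = 1/(ωC) = 534 Ω
Net reactance X = X_L − X_C = 922 Ω
Z = 2510 + j922 Ω
|Z| = √(2510² + 922²) = 2670 Ω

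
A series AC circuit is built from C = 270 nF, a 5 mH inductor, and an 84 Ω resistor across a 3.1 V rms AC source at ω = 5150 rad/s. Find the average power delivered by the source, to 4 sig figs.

1.655 mW

X_L = ωL = 25.75 Ω
X_C = 1/(ωC) = 719.2 Ω
Net reactance X = X_L − X_C = -693.4 Ω
Z = 84.00 − j693.4 Ω
|Z| = √(84.00² + 693.4²) = 698.5 Ω
∠Z = arctan(-693.4/84.00) = -83.09°
I = V/|Z| = 4.438 mA
P = VI cos φ = 3.1 × 0.004438 × cos(-83.09°) = 1.655 mW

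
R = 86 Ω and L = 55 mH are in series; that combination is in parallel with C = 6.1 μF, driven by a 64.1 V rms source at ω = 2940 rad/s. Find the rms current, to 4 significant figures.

X_L = ωL = 161.7 Ω
X_C = 1/(ωC) = 55.76 Ω
Branch 1 (R+jX_L): Z₁ = 86.00 + j161.7 Ω, |Z₁| = 183.1 Ω
Branch 2 (−jX_C): Z₂ = −j55.76 Ω
Parallel: Z = Z₁Z₂/(Z₁+Z₂), |Z| = 74.84 Ω, ∠Z = -78.94°
I = V/|Z| = 64.1/74.84 = 856.5 mA

856.5 mA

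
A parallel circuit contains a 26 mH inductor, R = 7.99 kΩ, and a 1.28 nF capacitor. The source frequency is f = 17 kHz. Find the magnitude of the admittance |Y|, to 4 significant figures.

256.0 μS

ω = 2πf = 106800 rad/s
X_L = ωL = 2777 Ω
X_C = 1/(ωC) = 7314 Ω
Parallel: admittances add. Y = 1/R + 1/(jωL) + jωC
Y = (0.0001252 − j0.0002234) S
|Y| = 0.0002560 S → |Z| = 1/|Y| = 3906 Ω, ∠Z = −∠Y = 60.74°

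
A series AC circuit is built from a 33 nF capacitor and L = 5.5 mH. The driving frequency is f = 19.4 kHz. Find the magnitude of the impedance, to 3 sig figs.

ω = 2πf = 121900 rad/s
X_L = ωL = 670 Ω
X_C = 1/(ωC) = 249 Ω
Net reactance X = X_L − X_C = 422 Ω
Z = j422 Ω
|Z| = √(0² + 422²) = 422 Ω

422 Ω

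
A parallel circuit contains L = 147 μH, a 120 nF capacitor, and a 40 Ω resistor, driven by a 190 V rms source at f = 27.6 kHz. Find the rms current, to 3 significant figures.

5.90 A

ω = 2πf = 173400 rad/s
X_L = ωL = 25.5 Ω
X_C = 1/(ωC) = 48.1 Ω
Parallel: admittances add. Y = 1/R + 1/(jωL) + jωC
Y = (0.0250 − j0.0184) S
|Y| = 0.0311 S → |Z| = 1/|Y| = 32.2 Ω, ∠Z = −∠Y = 36.4°
I = V/|Z| = 190/32.2 = 5.90 A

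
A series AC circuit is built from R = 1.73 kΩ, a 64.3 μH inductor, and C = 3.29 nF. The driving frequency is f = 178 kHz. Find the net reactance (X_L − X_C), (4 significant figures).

ω = 2πf = 1.118e+06 rad/s
X_L = ωL = 71.91 Ω
X_C = 1/(ωC) = 271.8 Ω
X = 71.91 − 271.8 = -199.9 Ω

-199.9 Ω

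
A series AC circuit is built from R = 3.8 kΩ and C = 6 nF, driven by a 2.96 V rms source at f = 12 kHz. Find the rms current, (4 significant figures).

ω = 2πf = 75400 rad/s
X_C = 1/(ωC) = 2210 Ω
Z = 3800 − j2210 Ω
|Z| = √(3800² + 2210²) = 4396 Ω
I = V/|Z| = 2.96/4396 = 673.3 μA

673.3 μA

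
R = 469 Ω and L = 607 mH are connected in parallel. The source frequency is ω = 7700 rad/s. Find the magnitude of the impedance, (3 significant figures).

467 Ω

X_L = ωL = 4670 Ω
Parallel: admittances add. Y = 1/R + 1/(jωL)
Y = (0.00213 − j0.000214) S
|Y| = 0.00214 S → |Z| = 1/|Y| = 467 Ω, ∠Z = −∠Y = 5.73°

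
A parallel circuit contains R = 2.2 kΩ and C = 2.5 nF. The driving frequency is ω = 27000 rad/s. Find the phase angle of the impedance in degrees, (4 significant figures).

-8.447°

X_C = 1/(ωC) = 14810 Ω
Parallel: admittances add. Y = 1/R + jωC
Y = (0.0004545 + j6.75e-05) S
|Y| = 0.0004595 S → |Z| = 1/|Y| = 2176 Ω, ∠Z = −∠Y = -8.447°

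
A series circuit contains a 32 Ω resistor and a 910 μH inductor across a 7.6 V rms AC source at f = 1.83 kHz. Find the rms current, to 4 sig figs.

ω = 2πf = 11500 rad/s
X_L = ωL = 10.46 Ω
Z = 32.00 + j10.46 Ω
|Z| = √(32.00² + 10.46²) = 33.67 Ω
I = V/|Z| = 7.6/33.67 = 225.7 mA

225.7 mA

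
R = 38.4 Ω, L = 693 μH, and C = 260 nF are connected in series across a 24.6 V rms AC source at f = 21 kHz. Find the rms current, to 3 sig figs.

ω = 2πf = 131900 rad/s
X_L = ωL = 91.4 Ω
X_C = 1/(ωC) = 29.1 Ω
Net reactance X = X_L − X_C = 62.3 Ω
Z = 38.4 + j62.3 Ω
|Z| = √(38.4² + 62.3²) = 73.2 Ω
I = V/|Z| = 24.6/73.2 = 336 mA

336 mA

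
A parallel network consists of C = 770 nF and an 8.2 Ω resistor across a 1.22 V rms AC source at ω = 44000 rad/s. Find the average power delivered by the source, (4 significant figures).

181.5 mW

X_C = 1/(ωC) = 29.52 Ω
Parallel: admittances add. Y = 1/R + jωC
Y = (0.1220 + j0.03388) S
|Y| = 0.1266 S → |Z| = 1/|Y| = 7.901 Ω, ∠Z = −∠Y = -15.53°
I = V/|Z| = 154.4 mA
P = VI cos φ = 1.22 × 0.1544 × cos(-15.53°) = 181.5 mW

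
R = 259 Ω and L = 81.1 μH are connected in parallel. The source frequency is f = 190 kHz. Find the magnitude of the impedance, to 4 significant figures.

90.69 Ω

ω = 2πf = 1.194e+06 rad/s
X_L = ωL = 96.82 Ω
Parallel: admittances add. Y = 1/R + 1/(jωL)
Y = (0.003861 − j0.01033) S
|Y| = 0.01103 S → |Z| = 1/|Y| = 90.69 Ω, ∠Z = −∠Y = 69.50°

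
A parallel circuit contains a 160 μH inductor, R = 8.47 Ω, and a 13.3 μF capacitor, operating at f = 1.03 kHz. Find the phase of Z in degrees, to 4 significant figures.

ω = 2πf = 6472 rad/s
X_L = ωL = 1.035 Ω
X_C = 1/(ωC) = 11.62 Ω
Parallel: admittances add. Y = 1/R + 1/(jωL) + jωC
Y = (0.1181 − j0.8797) S
|Y| = 0.8876 S → |Z| = 1/|Y| = 1.127 Ω, ∠Z = −∠Y = 82.36°

82.36°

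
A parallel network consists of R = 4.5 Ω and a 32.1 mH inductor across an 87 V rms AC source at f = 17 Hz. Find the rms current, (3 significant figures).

ω = 2πf = 106.8 rad/s
X_L = ωL = 3.43 Ω
Parallel: admittances add. Y = 1/R + 1/(jωL)
Y = (0.222 − j0.292) S
|Y| = 0.367 S → |Z| = 1/|Y| = 2.73 Ω, ∠Z = −∠Y = 52.7°
I = V/|Z| = 87/2.73 = 31.9 A

31.9 A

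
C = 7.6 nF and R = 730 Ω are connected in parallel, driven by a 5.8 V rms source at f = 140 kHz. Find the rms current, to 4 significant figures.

ω = 2πf = 879600 rad/s
X_C = 1/(ωC) = 149.6 Ω
Parallel: admittances add. Y = 1/R + jωC
Y = (0.001370 + j0.006685) S
|Y| = 0.006824 S → |Z| = 1/|Y| = 146.5 Ω, ∠Z = −∠Y = -78.42°
I = V/|Z| = 5.8/146.5 = 39.58 mA

39.58 mA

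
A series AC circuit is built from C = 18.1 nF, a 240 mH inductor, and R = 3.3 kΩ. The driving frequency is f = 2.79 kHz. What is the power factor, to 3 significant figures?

ω = 2πf = 17530 rad/s
X_L = ωL = 4210 Ω
X_C = 1/(ωC) = 3150 Ω
Net reactance X = X_L − X_C = 1060 Ω
Z = 3300 + j1060 Ω
|Z| = √(3300² + 1060²) = 3460 Ω
∠Z = arctan(1060/3300) = 17.7°
cos φ = cos(17.7°) = 0.952

0.952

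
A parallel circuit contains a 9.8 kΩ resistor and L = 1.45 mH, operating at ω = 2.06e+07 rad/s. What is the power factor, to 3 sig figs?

0.950

X_L = ωL = 29900 Ω
Parallel: admittances add. Y = 1/R + 1/(jωL)
Y = (0.000102 − j3.35e-05) S
|Y| = 0.000107 S → |Z| = 1/|Y| = 9310 Ω, ∠Z = −∠Y = 18.2°
cos φ = cos(18.2°) = 0.950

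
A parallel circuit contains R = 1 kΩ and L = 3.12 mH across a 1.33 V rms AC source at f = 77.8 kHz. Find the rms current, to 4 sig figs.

ω = 2πf = 488800 rad/s
X_L = ωL = 1525 Ω
Parallel: admittances add. Y = 1/R + 1/(jωL)
Y = (0.001000 − j0.0006557) S
|Y| = 0.001196 S → |Z| = 1/|Y| = 836.3 Ω, ∠Z = −∠Y = 33.25°
I = V/|Z| = 1.33/836.3 = 1.590 mA

1.590 mA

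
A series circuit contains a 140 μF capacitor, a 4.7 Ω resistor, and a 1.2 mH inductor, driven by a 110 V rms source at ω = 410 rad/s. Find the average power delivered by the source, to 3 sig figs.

184 W

X_L = ωL = 0.492 Ω
X_C = 1/(ωC) = 17.4 Ω
Net reactance X = X_L − X_C = -16.9 Ω
Z = 4.70 − j16.9 Ω
|Z| = √(4.70² + 16.9²) = 17.6 Ω
∠Z = arctan(-16.9/4.70) = -74.5°
I = V/|Z| = 6.26 A
P = VI cos φ = 110 × 6.26 × cos(-74.5°) = 184 W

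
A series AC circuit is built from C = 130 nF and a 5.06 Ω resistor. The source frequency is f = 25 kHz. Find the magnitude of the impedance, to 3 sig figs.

ω = 2πf = 157100 rad/s
X_C = 1/(ωC) = 49.0 Ω
Z = 5.06 − j49.0 Ω
|Z| = √(5.06² + 49.0²) = 49.2 Ω

49.2 Ω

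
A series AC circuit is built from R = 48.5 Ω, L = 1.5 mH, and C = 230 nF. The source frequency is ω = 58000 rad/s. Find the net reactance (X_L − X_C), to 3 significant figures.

X_L = ωL = 87.0 Ω
X_C = 1/(ωC) = 75.0 Ω
X = 87.0 − 75.0 = 12.0 Ω

12.0 Ω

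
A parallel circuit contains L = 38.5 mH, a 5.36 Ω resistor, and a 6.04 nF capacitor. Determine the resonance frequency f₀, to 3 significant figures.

ω₀ = 1/√(LC) = 1/√(0.0385 × 6.04e-09) = 65580 rad/s
f₀ = ω₀/(2π) = 10.4 kHz

10.4 kHz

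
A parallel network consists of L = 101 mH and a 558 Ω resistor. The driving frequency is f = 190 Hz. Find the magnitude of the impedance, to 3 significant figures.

118 Ω

ω = 2πf = 1194 rad/s
X_L = ωL = 121 Ω
Parallel: admittances add. Y = 1/R + 1/(jωL)
Y = (0.00179 − j0.00829) S
|Y| = 0.00849 S → |Z| = 1/|Y| = 118 Ω, ∠Z = −∠Y = 77.8°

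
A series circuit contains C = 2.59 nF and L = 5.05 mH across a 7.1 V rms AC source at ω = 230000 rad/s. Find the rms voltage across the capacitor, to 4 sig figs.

23.04 V

X_L = ωL = 1162 Ω
X_C = 1/(ωC) = 1679 Ω
Net reactance X = X_L − X_C = -517.2 Ω
Z = − j517.2 Ω
|Z| = √(0² + 517.2²) = 517.2 Ω
I = V/|Z| = 13.73 mA
V_C = I·|Z_C| = 0.01373 × 1679 = 23.04 V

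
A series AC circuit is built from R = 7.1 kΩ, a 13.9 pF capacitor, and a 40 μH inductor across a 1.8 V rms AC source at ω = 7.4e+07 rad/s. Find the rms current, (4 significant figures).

244.1 μA

X_L = ωL = 2960 Ω
X_C = 1/(ωC) = 972.2 Ω
Net reactance X = X_L − X_C = 1988 Ω
Z = 7100 + j1988 Ω
|Z| = √(7100² + 1988²) = 7373 Ω
I = V/|Z| = 1.8/7373 = 244.1 μA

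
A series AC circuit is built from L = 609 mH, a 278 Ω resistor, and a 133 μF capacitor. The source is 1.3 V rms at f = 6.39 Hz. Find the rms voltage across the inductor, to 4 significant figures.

ω = 2πf = 40.15 rad/s
X_L = ωL = 24.45 Ω
X_C = 1/(ωC) = 187.3 Ω
Net reactance X = X_L − X_C = -162.8 Ω
Z = 278.0 − j162.8 Ω
|Z| = √(278.0² + 162.8²) = 322.2 Ω
I = V/|Z| = 4.035 mA
V_L = I·|Z_L| = 0.004035 × 24.45 = 0.09866 V

0.09866 V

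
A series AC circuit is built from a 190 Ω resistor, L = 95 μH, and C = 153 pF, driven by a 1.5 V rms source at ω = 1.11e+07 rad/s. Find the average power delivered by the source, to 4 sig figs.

1.690 mW

X_L = ωL = 1054 Ω
X_C = 1/(ωC) = 588.8 Ω
Net reactance X = X_L − X_C = 465.7 Ω
Z = 190.0 + j465.7 Ω
|Z| = √(190.0² + 465.7²) = 502.9 Ω
∠Z = arctan(465.7/190.0) = 67.80°
I = V/|Z| = 2.982 mA
P = VI cos φ = 1.5 × 0.002982 × cos(67.80°) = 1.690 mW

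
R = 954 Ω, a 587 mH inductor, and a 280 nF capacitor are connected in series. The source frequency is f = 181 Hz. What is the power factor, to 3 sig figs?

0.360

ω = 2πf = 1137 rad/s
X_L = ωL = 668 Ω
X_C = 1/(ωC) = 3140 Ω
Net reactance X = X_L − X_C = -2470 Ω
Z = 954 − j2470 Ω
|Z| = √(954² + 2470²) = 2650 Ω
∠Z = arctan(-2470/954) = -68.9°
cos φ = cos(-68.9°) = 0.360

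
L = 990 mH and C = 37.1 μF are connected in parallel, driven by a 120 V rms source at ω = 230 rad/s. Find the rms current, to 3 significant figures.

497 mA

X_L = ωL = 228 Ω
X_C = 1/(ωC) = 117 Ω
Parallel: admittances add. Y = 1/(jωL) + jωC
Y = (0 + j0.00414) S
|Y| = 0.00414 S → |Z| = 1/|Y| = 241 Ω, ∠Z = −∠Y = -90.0°
I = V/|Z| = 120/241 = 497 mA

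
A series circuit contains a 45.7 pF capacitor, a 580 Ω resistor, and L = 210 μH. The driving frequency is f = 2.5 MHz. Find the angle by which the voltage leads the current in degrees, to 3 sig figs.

ω = 2πf = 1.571e+07 rad/s
X_L = ωL = 3300 Ω
X_C = 1/(ωC) = 1390 Ω
Net reactance X = X_L − X_C = 1910 Ω
Z = 580 + j1910 Ω
|Z| = √(580² + 1910²) = 1990 Ω
∠Z = arctan(1910/580) = 73.1°

73.1°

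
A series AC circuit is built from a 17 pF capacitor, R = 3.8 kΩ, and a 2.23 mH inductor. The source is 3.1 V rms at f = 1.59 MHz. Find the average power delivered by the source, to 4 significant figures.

ω = 2πf = 9.99e+06 rad/s
X_L = ωL = 22280 Ω
X_C = 1/(ωC) = 5888 Ω
Net reactance X = X_L − X_C = 16390 Ω
Z = 3800 + j16390 Ω
|Z| = √(3800² + 16390²) = 16820 Ω
∠Z = arctan(16390/3800) = 76.95°
I = V/|Z| = 184.3 μA
P = VI cos φ = 3.1 × 0.0001843 × cos(76.95°) = 129.0 μW

129.0 μW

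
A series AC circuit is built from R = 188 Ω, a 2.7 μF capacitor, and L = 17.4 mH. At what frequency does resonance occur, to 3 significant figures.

ω₀ = 1/√(LC) = 1/√(0.0174 × 2.7e-06) = 4614 rad/s
f₀ = ω₀/(2π) = 734 Hz

734 Hz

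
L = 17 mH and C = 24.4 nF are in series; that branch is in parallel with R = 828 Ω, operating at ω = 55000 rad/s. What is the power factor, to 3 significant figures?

X_L = ωL = 935 Ω
X_C = 1/(ωC) = 745 Ω
Branch 1: Z₁ = R = 828 Ω
Branch 2 (series LC): Z₂ = j(X_L − X_C) = j190 Ω
Parallel: Z = Z₁Z₂/(Z₁+Z₂), |Z| = 185 Ω, ∠Z = 77.1°
cos φ = cos(77.1°) = 0.223

0.223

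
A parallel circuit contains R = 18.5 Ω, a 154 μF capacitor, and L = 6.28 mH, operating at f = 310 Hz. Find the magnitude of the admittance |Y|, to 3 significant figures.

225 mS

ω = 2πf = 1948 rad/s
X_L = ωL = 12.2 Ω
X_C = 1/(ωC) = 3.33 Ω
Parallel: admittances add. Y = 1/R + 1/(jωL) + jωC
Y = (0.0541 + j0.218) S
|Y| = 0.225 S → |Z| = 1/|Y| = 4.45 Ω, ∠Z = −∠Y = -76.1°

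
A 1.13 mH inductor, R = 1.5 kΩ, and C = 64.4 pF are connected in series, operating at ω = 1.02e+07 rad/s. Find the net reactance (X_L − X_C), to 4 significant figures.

10000 Ω

X_L = ωL = 11530 Ω
X_C = 1/(ωC) = 1522 Ω
X = 11530 − 1522 = 10000 Ω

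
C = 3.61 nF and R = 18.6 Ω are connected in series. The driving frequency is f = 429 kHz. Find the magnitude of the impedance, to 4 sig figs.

ω = 2πf = 2.695e+06 rad/s
X_C = 1/(ωC) = 102.8 Ω
Z = 18.60 − j102.8 Ω
|Z| = √(18.60² + 102.8²) = 104.4 Ω

104.4 Ω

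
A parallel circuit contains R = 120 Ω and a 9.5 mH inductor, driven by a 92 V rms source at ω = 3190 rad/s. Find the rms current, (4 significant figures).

X_L = ωL = 30.30 Ω
Parallel: admittances add. Y = 1/R + 1/(jωL)
Y = (0.008333 − j0.03300) S
|Y| = 0.03403 S → |Z| = 1/|Y| = 29.38 Ω, ∠Z = −∠Y = 75.83°
I = V/|Z| = 92/29.38 = 3.131 A

3.131 A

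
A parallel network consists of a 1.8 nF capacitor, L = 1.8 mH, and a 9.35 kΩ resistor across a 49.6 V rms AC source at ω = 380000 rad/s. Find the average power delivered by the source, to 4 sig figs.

X_L = ωL = 684.0 Ω
X_C = 1/(ωC) = 1462 Ω
Parallel: admittances add. Y = 1/R + 1/(jωL) + jωC
Y = (0.0001070 − j0.0007780) S
|Y| = 0.0007853 S → |Z| = 1/|Y| = 1273 Ω, ∠Z = −∠Y = 82.17°
I = V/|Z| = 38.95 mA
P = VI cos φ = 49.6 × 0.03895 × cos(82.17°) = 263.1 mW

263.1 mW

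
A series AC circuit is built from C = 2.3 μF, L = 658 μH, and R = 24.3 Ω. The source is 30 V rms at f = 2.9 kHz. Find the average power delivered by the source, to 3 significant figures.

ω = 2πf = 18220 rad/s
X_L = ωL = 12.0 Ω
X_C = 1/(ωC) = 23.9 Ω
Net reactance X = X_L − X_C = -11.9 Ω
Z = 24.3 − j11.9 Ω
|Z| = √(24.3² + 11.9²) = 27.0 Ω
∠Z = arctan(-11.9/24.3) = -26.0°
I = V/|Z| = 1.11 A
P = VI cos φ = 30 × 1.11 × cos(-26.0°) = 29.9 W

29.9 W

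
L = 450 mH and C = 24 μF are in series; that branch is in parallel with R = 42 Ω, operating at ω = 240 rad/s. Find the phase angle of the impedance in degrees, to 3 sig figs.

-32.6°

X_L = ωL = 108 Ω
X_C = 1/(ωC) = 174 Ω
Branch 1: Z₁ = R = 42.0 Ω
Branch 2 (series LC): Z₂ = j(X_L − X_C) = −j65.6 Ω
Parallel: Z = Z₁Z₂/(Z₁+Z₂), |Z| = 35.4 Ω, ∠Z = -32.6°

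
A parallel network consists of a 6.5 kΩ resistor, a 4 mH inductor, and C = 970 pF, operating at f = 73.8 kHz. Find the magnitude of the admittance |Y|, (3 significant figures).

ω = 2πf = 463700 rad/s
X_L = ωL = 1850 Ω
X_C = 1/(ωC) = 2220 Ω
Parallel: admittances add. Y = 1/R + 1/(jωL) + jωC
Y = (0.000154 − j8.94e-05) S
|Y| = 0.000178 S → |Z| = 1/|Y| = 5620 Ω, ∠Z = −∠Y = 30.1°

178 μS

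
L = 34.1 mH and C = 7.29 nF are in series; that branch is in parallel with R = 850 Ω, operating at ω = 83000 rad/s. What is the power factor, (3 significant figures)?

X_L = ωL = 2830 Ω
X_C = 1/(ωC) = 1650 Ω
Branch 1: Z₁ = R = 850 Ω
Branch 2 (series LC): Z₂ = j(X_L − X_C) = j1180 Ω
Parallel: Z = Z₁Z₂/(Z₁+Z₂), |Z| = 689 Ω, ∠Z = 35.8°
cos φ = cos(35.8°) = 0.811

0.811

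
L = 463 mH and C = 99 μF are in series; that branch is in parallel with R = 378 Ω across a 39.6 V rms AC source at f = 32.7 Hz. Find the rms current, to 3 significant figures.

ω = 2πf = 205.5 rad/s
X_L = ωL = 95.1 Ω
X_C = 1/(ωC) = 49.2 Ω
Branch 1: Z₁ = R = 378 Ω
Branch 2 (series LC): Z₂ = j(X_L − X_C) = j46.0 Ω
Parallel: Z = Z₁Z₂/(Z₁+Z₂), |Z| = 45.6 Ω, ∠Z = 83.1°
I = V/|Z| = 39.6/45.6 = 868 mA

868 mA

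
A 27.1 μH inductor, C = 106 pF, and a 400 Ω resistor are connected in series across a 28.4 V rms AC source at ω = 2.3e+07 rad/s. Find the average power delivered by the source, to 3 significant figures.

1.57 W

X_L = ωL = 623 Ω
X_C = 1/(ωC) = 410 Ω
Net reactance X = X_L − X_C = 213 Ω
Z = 400 + j213 Ω
|Z| = √(400² + 213²) = 453 Ω
∠Z = arctan(213/400) = 28.0°
I = V/|Z| = 62.7 mA
P = VI cos φ = 28.4 × 0.0627 × cos(28.0°) = 1.57 W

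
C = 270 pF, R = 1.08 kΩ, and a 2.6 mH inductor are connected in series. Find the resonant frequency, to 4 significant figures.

190.0 kHz

ω₀ = 1/√(LC) = 1/√(0.0026 × 2.7e-10) = 1.194e+06 rad/s
f₀ = ω₀/(2π) = 190.0 kHz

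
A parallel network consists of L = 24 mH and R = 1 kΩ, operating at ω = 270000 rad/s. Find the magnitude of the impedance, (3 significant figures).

988 Ω

X_L = ωL = 6480 Ω
Parallel: admittances add. Y = 1/R + 1/(jωL)
Y = (0.00100 − j0.000154) S
|Y| = 0.00101 S → |Z| = 1/|Y| = 988 Ω, ∠Z = −∠Y = 8.77°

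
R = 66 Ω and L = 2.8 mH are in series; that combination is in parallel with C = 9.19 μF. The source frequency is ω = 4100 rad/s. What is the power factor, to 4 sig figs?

0.3862

X_L = ωL = 11.48 Ω
X_C = 1/(ωC) = 26.54 Ω
Branch 1 (R+jX_L): Z₁ = 66.00 + j11.48 Ω, |Z₁| = 66.99 Ω
Branch 2 (−jX_C): Z₂ = −j26.54 Ω
Parallel: Z = Z₁Z₂/(Z₁+Z₂), |Z| = 26.26 Ω, ∠Z = -67.28°
cos φ = cos(-67.28°) = 0.3862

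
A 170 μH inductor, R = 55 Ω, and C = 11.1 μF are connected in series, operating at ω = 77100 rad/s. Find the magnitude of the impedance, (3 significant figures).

56.3 Ω

X_L = ωL = 13.1 Ω
X_C = 1/(ωC) = 1.17 Ω
Net reactance X = X_L − X_C = 11.9 Ω
Z = 55.0 + j11.9 Ω
|Z| = √(55.0² + 11.9²) = 56.3 Ω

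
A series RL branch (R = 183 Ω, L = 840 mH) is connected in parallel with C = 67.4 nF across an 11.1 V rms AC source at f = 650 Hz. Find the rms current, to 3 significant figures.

ω = 2πf = 4084 rad/s
X_L = ωL = 3430 Ω
X_C = 1/(ωC) = 3630 Ω
Branch 1 (R+jX_L): Z₁ = 183 + j3430 Ω, |Z₁| = 3440 Ω
Branch 2 (−jX_C): Z₂ = −j3630 Ω
Parallel: Z = Z₁Z₂/(Z₁+Z₂), |Z| = 45800 Ω, ∠Z = 44.8°
I = V/|Z| = 11.1/45800 = 243 μA

243 μA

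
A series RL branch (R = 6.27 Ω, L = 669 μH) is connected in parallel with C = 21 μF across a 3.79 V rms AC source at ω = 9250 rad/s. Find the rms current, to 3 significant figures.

X_L = ωL = 6.19 Ω
X_C = 1/(ωC) = 5.15 Ω
Branch 1 (R+jX_L): Z₁ = 6.27 + j6.19 Ω, |Z₁| = 8.81 Ω
Branch 2 (−jX_C): Z₂ = −j5.15 Ω
Parallel: Z = Z₁Z₂/(Z₁+Z₂), |Z| = 7.14 Ω, ∠Z = -54.8°
I = V/|Z| = 3.79/7.14 = 531 mA

531 mA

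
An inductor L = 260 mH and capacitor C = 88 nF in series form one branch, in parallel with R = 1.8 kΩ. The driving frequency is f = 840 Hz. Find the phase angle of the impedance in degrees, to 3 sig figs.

-66.5°

ω = 2πf = 5278 rad/s
X_L = ωL = 1370 Ω
X_C = 1/(ωC) = 2150 Ω
Branch 1: Z₁ = R = 1800 Ω
Branch 2 (series LC): Z₂ = j(X_L − X_C) = −j781 Ω
Parallel: Z = Z₁Z₂/(Z₁+Z₂), |Z| = 716 Ω, ∠Z = -66.5°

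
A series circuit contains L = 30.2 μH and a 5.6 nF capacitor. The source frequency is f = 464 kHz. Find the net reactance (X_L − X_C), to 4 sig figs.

ω = 2πf = 2.915e+06 rad/s
X_L = ωL = 88.05 Ω
X_C = 1/(ωC) = 61.25 Ω
X = 88.05 − 61.25 = 26.79 Ω

26.79 Ω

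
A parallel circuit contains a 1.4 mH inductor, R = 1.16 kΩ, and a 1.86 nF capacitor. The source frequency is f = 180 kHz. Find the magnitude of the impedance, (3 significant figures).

ω = 2πf = 1.131e+06 rad/s
X_L = ωL = 1580 Ω
X_C = 1/(ωC) = 475 Ω
Parallel: admittances add. Y = 1/R + 1/(jωL) + jωC
Y = (0.000862 + j0.00147) S
|Y| = 0.00171 S → |Z| = 1/|Y| = 586 Ω, ∠Z = −∠Y = -59.6°

586 Ω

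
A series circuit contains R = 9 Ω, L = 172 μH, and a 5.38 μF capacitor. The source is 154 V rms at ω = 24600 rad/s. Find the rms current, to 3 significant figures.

16.1 A

X_L = ωL = 4.23 Ω
X_C = 1/(ωC) = 7.56 Ω
Net reactance X = X_L − X_C = -3.32 Ω
Z = 9.00 − j3.32 Ω
|Z| = √(9.00² + 3.32²) = 9.59 Ω
I = V/|Z| = 154/9.59 = 16.1 A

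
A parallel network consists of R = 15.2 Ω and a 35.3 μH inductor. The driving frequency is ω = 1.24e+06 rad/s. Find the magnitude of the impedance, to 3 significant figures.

X_L = ωL = 43.8 Ω
Parallel: admittances add. Y = 1/R + 1/(jωL)
Y = (0.0658 − j0.0228) S
|Y| = 0.0696 S → |Z| = 1/|Y| = 14.4 Ω, ∠Z = −∠Y = 19.1°

14.4 Ω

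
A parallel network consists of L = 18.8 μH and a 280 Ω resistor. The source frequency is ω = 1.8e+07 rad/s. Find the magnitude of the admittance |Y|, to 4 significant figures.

X_L = ωL = 338.4 Ω
Parallel: admittances add. Y = 1/R + 1/(jωL)
Y = (0.003571 − j0.002955) S
|Y| = 0.004635 S → |Z| = 1/|Y| = 215.7 Ω, ∠Z = −∠Y = 39.61°

4.635 mS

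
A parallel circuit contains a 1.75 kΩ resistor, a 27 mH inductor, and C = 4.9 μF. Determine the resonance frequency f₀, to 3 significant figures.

ω₀ = 1/√(LC) = 1/√(0.027 × 4.9e-06) = 2749 rad/s
f₀ = ω₀/(2π) = 438 Hz

438 Hz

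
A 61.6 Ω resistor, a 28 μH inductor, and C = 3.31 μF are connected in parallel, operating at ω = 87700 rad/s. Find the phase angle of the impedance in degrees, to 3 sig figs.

X_L = ωL = 2.46 Ω
X_C = 1/(ωC) = 3.44 Ω
Parallel: admittances add. Y = 1/R + 1/(jωL) + jωC
Y = (0.0162 − j0.117) S
|Y| = 0.118 S → |Z| = 1/|Y| = 8.47 Ω, ∠Z = −∠Y = 82.1°

82.1°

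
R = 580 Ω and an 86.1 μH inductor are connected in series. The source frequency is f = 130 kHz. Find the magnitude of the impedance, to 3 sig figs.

584 Ω

ω = 2πf = 816800 rad/s
X_L = ωL = 70.3 Ω
Z = 580 + j70.3 Ω
|Z| = √(580² + 70.3²) = 584 Ω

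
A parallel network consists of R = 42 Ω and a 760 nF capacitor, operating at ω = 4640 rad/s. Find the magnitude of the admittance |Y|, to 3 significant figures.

X_C = 1/(ωC) = 284 Ω
Parallel: admittances add. Y = 1/R + jωC
Y = (0.0238 + j0.00353) S
|Y| = 0.0241 S → |Z| = 1/|Y| = 41.5 Ω, ∠Z = −∠Y = -8.42°

24.1 mS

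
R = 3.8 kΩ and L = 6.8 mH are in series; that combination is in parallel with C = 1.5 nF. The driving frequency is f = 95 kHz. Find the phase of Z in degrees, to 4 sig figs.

ω = 2πf = 596900 rad/s
X_L = ωL = 4059 Ω
X_C = 1/(ωC) = 1117 Ω
Branch 1 (R+jX_L): Z₁ = 3800 + j4059 Ω, |Z₁| = 5560 Ω
Branch 2 (−jX_C): Z₂ = −j1117 Ω
Parallel: Z = Z₁Z₂/(Z₁+Z₂), |Z| = 1292 Ω, ∠Z = -80.86°

-80.86°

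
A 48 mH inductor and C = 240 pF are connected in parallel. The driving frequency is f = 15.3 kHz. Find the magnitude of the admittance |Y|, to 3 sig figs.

194 μS

ω = 2πf = 96130 rad/s
X_L = ωL = 4610 Ω
X_C = 1/(ωC) = 43300 Ω
Parallel: admittances add. Y = 1/(jωL) + jωC
Y = (0 − j0.000194) S
|Y| = 0.000194 S → |Z| = 1/|Y| = 5160 Ω, ∠Z = −∠Y = 90.0°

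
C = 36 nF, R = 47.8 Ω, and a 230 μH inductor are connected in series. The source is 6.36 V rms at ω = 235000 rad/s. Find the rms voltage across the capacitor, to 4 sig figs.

9.397 V

X_L = ωL = 54.05 Ω
X_C = 1/(ωC) = 118.2 Ω
Net reactance X = X_L − X_C = -64.15 Ω
Z = 47.80 − j64.15 Ω
|Z| = √(47.80² + 64.15²) = 80.00 Ω
I = V/|Z| = 79.50 mA
V_C = I·|Z_C| = 0.07950 × 118.2 = 9.397 V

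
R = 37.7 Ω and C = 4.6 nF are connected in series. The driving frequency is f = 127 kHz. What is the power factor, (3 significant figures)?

ω = 2πf = 798000 rad/s
X_C = 1/(ωC) = 272 Ω
Z = 37.7 − j272 Ω
|Z| = √(37.7² + 272²) = 275 Ω
∠Z = arctan(-272/37.7) = -82.1°
cos φ = cos(-82.1°) = 0.137

0.137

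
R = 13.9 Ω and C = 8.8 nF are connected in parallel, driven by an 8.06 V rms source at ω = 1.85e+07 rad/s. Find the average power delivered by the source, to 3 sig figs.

4.67 W

X_C = 1/(ωC) = 6.14 Ω
Parallel: admittances add. Y = 1/R + jωC
Y = (0.0719 + j0.163) S
|Y| = 0.178 S → |Z| = 1/|Y| = 5.62 Ω, ∠Z = −∠Y = -66.2°
I = V/|Z| = 1.43 A
P = VI cos φ = 8.06 × 1.43 × cos(-66.2°) = 4.67 W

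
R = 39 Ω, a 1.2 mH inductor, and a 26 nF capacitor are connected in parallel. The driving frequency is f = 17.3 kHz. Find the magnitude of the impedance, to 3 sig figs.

38.3 Ω

ω = 2πf = 108700 rad/s
X_L = ωL = 130 Ω
X_C = 1/(ωC) = 354 Ω
Parallel: admittances add. Y = 1/R + 1/(jωL) + jωC
Y = (0.0256 − j0.00484) S
|Y| = 0.0261 S → |Z| = 1/|Y| = 38.3 Ω, ∠Z = −∠Y = 10.7°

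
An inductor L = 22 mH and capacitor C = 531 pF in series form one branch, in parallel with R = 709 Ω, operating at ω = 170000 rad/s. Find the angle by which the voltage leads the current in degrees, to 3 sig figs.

-5.52°

X_L = ωL = 3740 Ω
X_C = 1/(ωC) = 11100 Ω
Branch 1: Z₁ = R = 709 Ω
Branch 2 (series LC): Z₂ = j(X_L − X_C) = −j7340 Ω
Parallel: Z = Z₁Z₂/(Z₁+Z₂), |Z| = 706 Ω, ∠Z = -5.52°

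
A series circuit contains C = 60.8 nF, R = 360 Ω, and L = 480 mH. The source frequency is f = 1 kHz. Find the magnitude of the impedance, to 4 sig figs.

ω = 2πf = 6283 rad/s
X_L = ωL = 3016 Ω
X_C = 1/(ωC) = 2618 Ω
Net reactance X = X_L − X_C = 398.2 Ω
Z = 360.0 + j398.2 Ω
|Z| = √(360.0² + 398.2²) = 536.8 Ω

536.8 Ω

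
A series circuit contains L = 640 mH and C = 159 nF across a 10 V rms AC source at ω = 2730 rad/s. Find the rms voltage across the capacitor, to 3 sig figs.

X_L = ωL = 1750 Ω
X_C = 1/(ωC) = 2300 Ω
Net reactance X = X_L − X_C = -557 Ω
Z = − j557 Ω
|Z| = √(0² + 557²) = 557 Ω
I = V/|Z| = 18.0 mA
V_C = I·|Z_C| = 0.0180 × 2300 = 41.4 V

41.4 V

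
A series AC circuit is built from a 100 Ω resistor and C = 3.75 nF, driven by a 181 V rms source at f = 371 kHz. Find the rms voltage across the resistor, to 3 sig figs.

ω = 2πf = 2.331e+06 rad/s
X_C = 1/(ωC) = 114 Ω
Z = 100 − j114 Ω
|Z| = √(100² + 114²) = 152 Ω
I = V/|Z| = 1.19 A
V_R = I·|Z_R| = 1.19 × 100 = 119 V

119 V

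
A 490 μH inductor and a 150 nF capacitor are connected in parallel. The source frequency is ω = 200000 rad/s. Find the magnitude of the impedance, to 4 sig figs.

X_L = ωL = 98.00 Ω
X_C = 1/(ωC) = 33.33 Ω
Parallel: admittances add. Y = 1/(jωL) + jωC
Y = (0 + j0.01980) S
|Y| = 0.01980 S → |Z| = 1/|Y| = 50.52 Ω, ∠Z = −∠Y = -90.00°

50.52 Ω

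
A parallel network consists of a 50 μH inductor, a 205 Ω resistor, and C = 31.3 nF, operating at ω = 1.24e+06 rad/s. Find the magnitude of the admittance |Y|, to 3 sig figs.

23.2 mS

X_L = ωL = 62.0 Ω
X_C = 1/(ωC) = 25.8 Ω
Parallel: admittances add. Y = 1/R + 1/(jωL) + jωC
Y = (0.00488 + j0.0227) S
|Y| = 0.0232 S → |Z| = 1/|Y| = 43.1 Ω, ∠Z = −∠Y = -77.9°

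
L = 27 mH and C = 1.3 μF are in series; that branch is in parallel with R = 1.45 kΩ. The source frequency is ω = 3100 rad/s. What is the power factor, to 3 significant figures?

0.113

X_L = ωL = 83.7 Ω
X_C = 1/(ωC) = 248 Ω
Branch 1: Z₁ = R = 1450 Ω
Branch 2 (series LC): Z₂ = j(X_L − X_C) = −j164 Ω
Parallel: Z = Z₁Z₂/(Z₁+Z₂), |Z| = 163 Ω, ∠Z = -83.5°
cos φ = cos(-83.5°) = 0.113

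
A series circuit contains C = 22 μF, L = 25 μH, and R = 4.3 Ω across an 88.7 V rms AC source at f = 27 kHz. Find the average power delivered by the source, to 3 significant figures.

987 W

ω = 2πf = 169600 rad/s
X_L = ωL = 4.24 Ω
X_C = 1/(ωC) = 0.268 Ω
Net reactance X = X_L − X_C = 3.97 Ω
Z = 4.30 + j3.97 Ω
|Z| = √(4.30² + 3.97²) = 5.85 Ω
∠Z = arctan(3.97/4.30) = 42.7°
I = V/|Z| = 15.2 A
P = VI cos φ = 88.7 × 15.2 × cos(42.7°) = 987 W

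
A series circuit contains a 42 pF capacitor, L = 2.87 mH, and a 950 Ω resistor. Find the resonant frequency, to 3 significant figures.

458 kHz

ω₀ = 1/√(LC) = 1/√(0.00287 × 4.2e-11) = 2.88e+06 rad/s
f₀ = ω₀/(2π) = 458 kHz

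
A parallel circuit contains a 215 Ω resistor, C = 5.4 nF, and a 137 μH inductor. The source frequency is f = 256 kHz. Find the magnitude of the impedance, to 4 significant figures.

160.5 Ω

ω = 2πf = 1.608e+06 rad/s
X_L = ωL = 220.4 Ω
X_C = 1/(ωC) = 115.1 Ω
Parallel: admittances add. Y = 1/R + 1/(jωL) + jωC
Y = (0.004651 + j0.004148) S
|Y| = 0.006232 S → |Z| = 1/|Y| = 160.5 Ω, ∠Z = −∠Y = -41.73°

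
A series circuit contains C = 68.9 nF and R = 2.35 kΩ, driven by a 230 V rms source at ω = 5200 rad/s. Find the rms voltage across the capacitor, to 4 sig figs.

175.9 V

X_C = 1/(ωC) = 2791 Ω
Z = 2350 − j2791 Ω
|Z| = √(2350² + 2791²) = 3649 Ω
I = V/|Z| = 63.04 mA
V_C = I·|Z_C| = 0.06304 × 2791 = 175.9 V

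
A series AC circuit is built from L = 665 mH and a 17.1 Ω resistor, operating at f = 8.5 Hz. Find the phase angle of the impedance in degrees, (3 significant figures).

ω = 2πf = 53.41 rad/s
X_L = ωL = 35.5 Ω
Z = 17.1 + j35.5 Ω
|Z| = √(17.1² + 35.5²) = 39.4 Ω
∠Z = arctan(35.5/17.1) = 64.3°

64.3°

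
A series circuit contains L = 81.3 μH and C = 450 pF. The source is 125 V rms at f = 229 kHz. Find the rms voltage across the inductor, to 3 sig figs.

ω = 2πf = 1.439e+06 rad/s
X_L = ωL = 117 Ω
X_C = 1/(ωC) = 1540 Ω
Net reactance X = X_L − X_C = -1430 Ω
Z = − j1430 Ω
|Z| = √(0² + 1430²) = 1430 Ω
I = V/|Z| = 87.6 mA
V_L = I·|Z_L| = 0.0876 × 117 = 10.2 V

10.2 V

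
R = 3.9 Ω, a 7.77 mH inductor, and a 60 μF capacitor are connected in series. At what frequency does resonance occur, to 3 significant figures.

ω₀ = 1/√(LC) = 1/√(0.00777 × 6e-05) = 1465 rad/s
f₀ = ω₀/(2π) = 233 Hz

233 Hz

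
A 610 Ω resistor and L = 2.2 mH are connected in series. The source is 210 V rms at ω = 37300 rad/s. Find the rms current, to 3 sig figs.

341 mA

X_L = ωL = 82.1 Ω
Z = 610 + j82.1 Ω
|Z| = √(610² + 82.1²) = 615 Ω
I = V/|Z| = 210/615 = 341 mA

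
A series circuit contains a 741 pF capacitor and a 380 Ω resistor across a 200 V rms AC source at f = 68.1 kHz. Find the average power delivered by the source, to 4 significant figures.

ω = 2πf = 427900 rad/s
X_C = 1/(ωC) = 3154 Ω
Z = 380.0 − j3154 Ω
|Z| = √(380.0² + 3154²) = 3177 Ω
∠Z = arctan(-3154/380.0) = -83.13°
I = V/|Z| = 62.96 mA
P = VI cos φ = 200 × 0.06296 × cos(-83.13°) = 1.506 W

1.506 W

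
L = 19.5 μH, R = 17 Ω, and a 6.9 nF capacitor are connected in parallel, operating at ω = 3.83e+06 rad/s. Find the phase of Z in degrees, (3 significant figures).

-12.5°

X_L = ωL = 74.7 Ω
X_C = 1/(ωC) = 37.8 Ω
Parallel: admittances add. Y = 1/R + 1/(jωL) + jωC
Y = (0.0588 + j0.0130) S
|Y| = 0.0603 S → |Z| = 1/|Y| = 16.6 Ω, ∠Z = −∠Y = -12.5°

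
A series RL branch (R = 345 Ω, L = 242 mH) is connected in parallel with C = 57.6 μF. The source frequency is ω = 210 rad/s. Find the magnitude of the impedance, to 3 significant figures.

83.2 Ω

X_L = ωL = 50.8 Ω
X_C = 1/(ωC) = 82.7 Ω
Branch 1 (R+jX_L): Z₁ = 345 + j50.8 Ω, |Z₁| = 349 Ω
Branch 2 (−jX_C): Z₂ = −j82.7 Ω
Parallel: Z = Z₁Z₂/(Z₁+Z₂), |Z| = 83.2 Ω, ∠Z = -76.3°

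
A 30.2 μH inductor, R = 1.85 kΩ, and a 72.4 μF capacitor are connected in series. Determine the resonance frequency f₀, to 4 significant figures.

ω₀ = 1/√(LC) = 1/√(3.02e-05 × 7.24e-05) = 21390 rad/s
f₀ = ω₀/(2π) = 3.404 kHz

3.404 kHz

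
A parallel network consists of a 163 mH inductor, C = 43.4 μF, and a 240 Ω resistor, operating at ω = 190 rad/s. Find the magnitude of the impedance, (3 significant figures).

41.0 Ω

X_L = ωL = 31.0 Ω
X_C = 1/(ωC) = 121 Ω
Parallel: admittances add. Y = 1/R + 1/(jωL) + jωC
Y = (0.00417 − j0.0240) S
|Y| = 0.0244 S → |Z| = 1/|Y| = 41.0 Ω, ∠Z = −∠Y = 80.2°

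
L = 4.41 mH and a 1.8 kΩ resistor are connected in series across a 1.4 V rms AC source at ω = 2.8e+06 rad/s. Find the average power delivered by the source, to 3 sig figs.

X_L = ωL = 12300 Ω
Z = 1800 + j12300 Ω
|Z| = √(1800² + 12300²) = 12500 Ω
∠Z = arctan(12300/1800) = 81.7°
I = V/|Z| = 112 μA
P = VI cos φ = 1.4 × 0.000112 × cos(81.7°) = 22.7 μW

22.7 μW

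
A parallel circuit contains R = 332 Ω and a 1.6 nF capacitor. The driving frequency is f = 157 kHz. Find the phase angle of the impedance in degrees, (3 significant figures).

-27.7°

ω = 2πf = 986500 rad/s
X_C = 1/(ωC) = 634 Ω
Parallel: admittances add. Y = 1/R + jωC
Y = (0.00301 + j0.00158) S
|Y| = 0.00340 S → |Z| = 1/|Y| = 294 Ω, ∠Z = −∠Y = -27.7°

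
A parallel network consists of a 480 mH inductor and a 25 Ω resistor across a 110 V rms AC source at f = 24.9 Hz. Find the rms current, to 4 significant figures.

4.637 A

ω = 2πf = 156.5 rad/s
X_L = ωL = 75.10 Ω
Parallel: admittances add. Y = 1/R + 1/(jωL)
Y = (0.04000 − j0.01332) S
|Y| = 0.04216 S → |Z| = 1/|Y| = 23.72 Ω, ∠Z = −∠Y = 18.41°
I = V/|Z| = 110/23.72 = 4.637 A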